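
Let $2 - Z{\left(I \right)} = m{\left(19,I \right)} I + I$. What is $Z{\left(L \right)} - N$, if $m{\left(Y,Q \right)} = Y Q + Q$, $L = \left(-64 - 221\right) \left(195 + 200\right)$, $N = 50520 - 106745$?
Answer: $-253462443698$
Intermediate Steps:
$N = -56225$
$L = -112575$ ($L = \left(-285\right) 395 = -112575$)
$m{\left(Y,Q \right)} = Q + Q Y$ ($m{\left(Y,Q \right)} = Q Y + Q = Q + Q Y$)
$Z{\left(I \right)} = 2 - I - 20 I^{2}$ ($Z{\left(I \right)} = 2 - \left(I \left(1 + 19\right) I + I\right) = 2 - \left(I 20 I + I\right) = 2 - \left(20 I I + I\right) = 2 - \left(20 I^{2} + I\right) = 2 - \left(I + 20 I^{2}\right) = 2 - I - 20 I^{2}$)
$Z{\left(L \right)} - N = \left(2 - -112575 - 20 \left(-112575\right)^{2}\right) - -56225 = \left(2 + 112575 - 253462612500\right) + 56225 = -253462499923 + 56225 = -253462443698$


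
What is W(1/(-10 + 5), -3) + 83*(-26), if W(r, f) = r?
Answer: -10791/5 ≈ -2158.2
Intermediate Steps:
W(1/(-10 + 5), -3) + 83*(-26) = 1/(-10 + 5) + 83*(-26) = 1/(-5) - 2158 = -⅕ - 2158 = -10791/5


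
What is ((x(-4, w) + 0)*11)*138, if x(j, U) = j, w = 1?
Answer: -6072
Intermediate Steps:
((x(-4, w) + 0)*11)*138 = ((-4 + 0)*11)*138 = -4*11*138 = -44*138 = -6072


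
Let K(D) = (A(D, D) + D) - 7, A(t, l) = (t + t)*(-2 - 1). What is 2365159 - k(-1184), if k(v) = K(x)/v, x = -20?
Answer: 2800348349/1184 ≈ 2.3652e+6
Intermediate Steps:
A(t, l) = -6*t (A(t, l) = (2*t)*(-3) = -6*t)
K(D) = -7 - 5*D (K(D) = (-6*D + D) - 7 = -5*D - 7 = -7 - 5*D)
k(v) = 93/v (k(v) = (-7 - 5*(-20))/v = (-7 + 100)/v = 93/v)
2365159 - k(-1184) = 2365159 - 93/(-1184) = 2365159 - 93*(-1)/1184 = 2365159 - 1*(-93/1184) = 2365159 + 93/1184 = 2800348349/1184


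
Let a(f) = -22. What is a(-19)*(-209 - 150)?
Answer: 7898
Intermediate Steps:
a(-19)*(-209 - 150) = -22*(-209 - 150) = -22*(-359) = 7898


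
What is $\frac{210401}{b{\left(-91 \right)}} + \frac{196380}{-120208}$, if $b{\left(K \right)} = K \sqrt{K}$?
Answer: $- \frac{49095}{30052} + \frac{210401 i \sqrt{91}}{8281} \approx -1.6337 + 242.37 i$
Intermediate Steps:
$b{\left(K \right)} = K^{\frac{3}{2}}$
$\frac{210401}{b{\left(-91 \right)}} + \frac{196380}{-120208} = \frac{210401}{\left(-91\right)^{\frac{3}{2}}} + \frac{196380}{-120208} = \frac{210401}{\left(-91\right) i \sqrt{91}} + 196380 \left(- \frac{1}{120208}\right) = 210401 \frac{i \sqrt{91}}{8281} - \frac{49095}{30052} = \frac{210401 i \sqrt{91}}{8281} - \frac{49095}{30052} = - \frac{49095}{30052} + \frac{210401 i \sqrt{91}}{8281}$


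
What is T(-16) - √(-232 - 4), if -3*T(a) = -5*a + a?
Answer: -64/3 - 2*I*√59 ≈ -21.333 - 15.362*I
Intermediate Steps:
T(a) = 4*a/3 (T(a) = -(-5*a + a)/3 = -(-4)*a/3 = 4*a/3)
T(-16) - √(-232 - 4) = (4/3)*(-16) - √(-232 - 4) = -64/3 - √(-236) = -64/3 - 2*I*√59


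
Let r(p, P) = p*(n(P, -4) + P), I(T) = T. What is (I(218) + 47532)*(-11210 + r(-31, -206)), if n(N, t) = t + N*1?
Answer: 80506500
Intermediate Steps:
n(N, t) = N + t (n(N, t) = t + N = N + t)
r(p, P) = p*(-4 + 2*P) (r(p, P) = p*((P - 4) + P) = p*((-4 + P) + P) = p*(-4 + 2*P))
(I(218) + 47532)*(-11210 + r(-31, -206)) = (218 + 47532)*(-11210 + 2*(-31)*(-2 - 206)) = 47750*(-11210 + 2*(-31)*(-208)) = 47750*(-11210 + 12896) = 47750*1686 = 80506500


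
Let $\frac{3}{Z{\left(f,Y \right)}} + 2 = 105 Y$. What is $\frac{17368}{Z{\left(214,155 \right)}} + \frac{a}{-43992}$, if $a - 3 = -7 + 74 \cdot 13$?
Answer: $\frac{2072239229569}{21996} \approx 9.421 \cdot 10^{7}$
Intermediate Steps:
$Z{\left(f,Y \right)} = \frac{3}{-2 + 105 Y}$
$a = 958$ ($a = 3 + \left(-7 + 74 \cdot 13\right) = 3 + \left(-7 + 962\right) = 3 + 955 = 958$)
$\frac{17368}{Z{\left(214,155 \right)}} + \frac{a}{-43992} = \frac{17368}{3 \frac{1}{-2 + 105 \cdot 155}} + \frac{958}{-43992} = \frac{17368}{3 \frac{1}{-2 + 16275}} + 958 \left(- \frac{1}{43992}\right) = \frac{17368}{3 \cdot \frac{1}{16273}} - \frac{479}{21996} = \frac{17368}{\frac{3}{16273}} - \frac{479}{21996} = 17368 \cdot \frac{16273}{3} - \frac{479}{21996} = \frac{282629464}{3} - \frac{479}{21996} = \frac{2072239229569}{21996}$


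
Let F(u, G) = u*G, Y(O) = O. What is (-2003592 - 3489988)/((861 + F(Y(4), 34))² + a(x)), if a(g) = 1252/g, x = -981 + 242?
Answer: -4059755620/734571399 ≈ -5.5267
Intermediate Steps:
x = -739
F(u, G) = G*u
(-2003592 - 3489988)/((861 + F(Y(4), 34))² + a(x)) = (-2003592 - 3489988)/((861 + 34*4)² + 1252/(-739)) = -5493580/((861 + 136)² + 1252*(-1/739)) = -5493580/(997² - 1252/739) = -5493580/(994009 - 1252/739) = -5493580/734571399/739 = -5493580*739/734571399 = -4059755620/734571399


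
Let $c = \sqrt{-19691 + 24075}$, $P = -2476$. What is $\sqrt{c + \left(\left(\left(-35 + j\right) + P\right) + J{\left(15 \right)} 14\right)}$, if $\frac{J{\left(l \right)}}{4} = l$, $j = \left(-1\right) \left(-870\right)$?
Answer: $\sqrt{-801 + 4 \sqrt{274}} \approx 27.107 i$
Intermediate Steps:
$c = 4 \sqrt{274}$ ($c = \sqrt{4384} = 4 \sqrt{274} \approx 66.212$)
$j = 870$
$J{\left(l \right)} = 4 l$
$\sqrt{c + \left(\left(\left(-35 + j\right) + P\right) + J{\left(15 \right)} 14\right)} = \sqrt{4 \sqrt{274} + \left(\left(\left(-35 + 870\right) - 2476\right) + 4 \cdot 15 \cdot 14\right)} = \sqrt{4 \sqrt{274} + \left(\left(835 - 2476\right) + 60 \cdot 14\right)} = \sqrt{4 \sqrt{274} + \left(-1641 + 840\right)} = \sqrt{4 \sqrt{274} - 801} = \sqrt{-801 + 4 \sqrt{274}}$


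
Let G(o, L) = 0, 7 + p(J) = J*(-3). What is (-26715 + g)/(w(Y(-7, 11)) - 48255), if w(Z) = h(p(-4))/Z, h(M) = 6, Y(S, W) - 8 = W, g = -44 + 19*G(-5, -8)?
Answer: 508421/916839 ≈ 0.55454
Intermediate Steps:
p(J) = -7 - 3*J (p(J) = -7 + J*(-3) = -7 - 3*J)
g = -44 (g = -44 + 19*0 = -44 + 0 = -44)
Y(S, W) = 8 + W
w(Z) = 6/Z
(-26715 + g)/(w(Y(-7, 11)) - 48255) = (-26715 - 44)/(6/(8 + 11) - 48255) = -26759/(6/19 - 48255) = -26759/(-916839/19) = -26759*(-19/916839) = 508421/916839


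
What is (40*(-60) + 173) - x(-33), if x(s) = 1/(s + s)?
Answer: -146981/66 ≈ -2227.0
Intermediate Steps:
x(s) = 1/(2*s)
(40*(-60) + 173) - x(-33) = (40*(-60) + 173) - 1/(2*(-33)) = (-2400 + 173) - (-1)/(2*33) = -2227 - 1*(-1/66) = -2227 + 1/66 = -146981/66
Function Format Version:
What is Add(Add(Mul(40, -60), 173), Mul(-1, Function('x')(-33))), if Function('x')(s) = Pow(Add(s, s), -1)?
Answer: Rational(-146981, 66) ≈ -2227.0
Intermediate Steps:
Function('x')(s) = Mul(Rational(1, 2), Pow(s, -1)) (Function('x')(s) = Pow(Mul(2, s), -1) = Mul(Rational(1, 2), Pow(s, -1)))
Add(Add(Mul(40, -60), 173), Mul(-1, Function('x')(-33))) = Add(Add(Mul(40, -60), 173), Mul(-1, Mul(Rational(1, 2), Pow(-33, -1)))) = Add(Add(-2400, 173), Mul(-1, Mul(Rational(1, 2), Rational(-1, 33)))) = Add(-2227, Mul(-1, Rational(-1, 66))) = Add(-2227, Rational(1, 66)) = Rational(-146981, 66)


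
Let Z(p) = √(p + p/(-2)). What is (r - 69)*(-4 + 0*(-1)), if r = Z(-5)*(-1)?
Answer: 276 + 2*I*√10 ≈ 276.0 + 6.3246*I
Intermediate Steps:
Z(p) = √2*√p/2 (Z(p) = √(p + p*(-½)) = √(p - p/2) = √(p/2) = √2*√p/2)
r = -I*√10/2 (r = (√2*√(-5)/2)*(-1) = (√2*(I*√5)/2)*(-1) = (I*√10/2)*(-1) = -I*√10/2 ≈ -1.5811*I)
(r - 69)*(-4 + 0*(-1)) = (-I*√10/2 - 69)*(-4 + 0*(-1)) = (-69 - I*√10/2)*(-4 + 0) = (-69 - I*√10/2)*(-4) = 276 + 2*I*√10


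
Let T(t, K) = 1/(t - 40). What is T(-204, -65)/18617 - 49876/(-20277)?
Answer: 226564103771/92109245796 ≈ 2.4597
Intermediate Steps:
T(t, K) = 1/(-40 + t)
T(-204, -65)/18617 - 49876/(-20277) = 1/(-40 - 204*18617) - 49876/(-20277) = (1/18617)/(-244) - 49876*(-1/20277) = -1/244*1/18617 + 49876/20277 = -1/4542548 + 49876/20277 = 226564103771/92109245796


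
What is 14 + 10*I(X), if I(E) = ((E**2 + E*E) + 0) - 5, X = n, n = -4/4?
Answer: -16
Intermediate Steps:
n = -1 (n = -4*1/4 = -1)
X = -1
I(E) = -5 + 2*E**2 (I(E) = ((E**2 + E**2) + 0) - 5 = (2*E**2 + 0) - 5 = 2*E**2 - 5 = -5 + 2*E**2)
14 + 10*I(X) = 14 + 10*(-5 + 2*(-1)**2) = 14 + 10*(-5 + 2*1) = 14 + 10*(-5 + 2) = 14 + 10*(-3) = 14 - 30 = -16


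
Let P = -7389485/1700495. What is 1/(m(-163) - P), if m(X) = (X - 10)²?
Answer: 340099/10180300868 ≈ 3.3408e-5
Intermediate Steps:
m(X) = (-10 + X)²
P = -1477897/340099 (P = -7389485*1/1700495 = -1477897/340099 ≈ -4.3455)
1/(m(-163) - P) = 1/((-10 - 163)² - 1*(-1477897/340099)) = 1/((-173)² + 1477897/340099) = 1/(29929 + 1477897/340099) = 1/(10180300868/340099) = 340099/10180300868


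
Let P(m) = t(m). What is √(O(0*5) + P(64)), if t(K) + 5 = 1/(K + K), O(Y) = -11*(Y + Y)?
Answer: 3*I*√142/16 ≈ 2.2343*I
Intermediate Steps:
O(Y) = -22*Y
t(K) = -5 + 1/(2*K) (t(K) = -5 + 1/(K + K) = -5 + 1/(2*K))
P(m) = -5 + 1/(2*m)
√(O(0*5) + P(64)) = √(-0*5 + (-5 + (½)/64)) = √(-22*0 + (-5 + (½)*(1/64))) = √(0 + (-5 + 1/128)) = √(0 - 639/128) = √(-639/128) = 3*I*√142/16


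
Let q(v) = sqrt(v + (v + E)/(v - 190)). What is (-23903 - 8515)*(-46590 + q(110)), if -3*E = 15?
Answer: 1510354620 - 16209*sqrt(1739)/2 ≈ 1.5100e+9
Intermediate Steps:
E = -5 (E = -1/3*15 = -5)
q(v) = sqrt(v + (-5 + v)/(-190 + v)) (q(v) = sqrt(v + (v - 5)/(v - 190)) = sqrt(v + (-5 + v)/(-190 + v)))
(-23903 - 8515)*(-46590 + q(110)) = (-23903 - 8515)*(-46590 + sqrt((-5 + 110 + 110*(-190 + 110))/(-190 + 110))) = -32418*(-46590 + sqrt((-5 + 110 + 110*(-80))/(-80))) = -32418*(-46590 + sqrt(-(-5 + 110 - 8800)/80)) = -32418*(-46590 + sqrt(-1/80*(-8695))) = -32418*(-46590 + sqrt(1739/16)) = -32418*(-46590 + sqrt(1739)/4) = 1510354620 - 16209*sqrt(1739)/2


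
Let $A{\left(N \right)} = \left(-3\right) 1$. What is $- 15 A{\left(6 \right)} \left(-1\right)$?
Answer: $-45$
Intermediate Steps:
$A{\left(N \right)} = -3$
$- 15 A{\left(6 \right)} \left(-1\right) = \left(-15\right) \left(-3\right) \left(-1\right) = 45 \left(-1\right) = -45$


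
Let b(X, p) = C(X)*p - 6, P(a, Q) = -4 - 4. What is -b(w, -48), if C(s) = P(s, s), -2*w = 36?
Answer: -378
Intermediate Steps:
w = -18 (w = -½*36 = -18)
P(a, Q) = -8
C(s) = -8
b(X, p) = -6 - 8*p (b(X, p) = -8*p - 6 = -6 - 8*p)
-b(w, -48) = -(-6 - 8*(-48)) = -(-6 + 384) = -1*378 = -378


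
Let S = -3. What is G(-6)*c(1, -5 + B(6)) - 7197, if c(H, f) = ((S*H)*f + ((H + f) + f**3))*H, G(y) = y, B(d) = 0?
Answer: -6513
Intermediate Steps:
c(H, f) = H*(H + f + f**3 - 3*H*f) (c(H, f) = ((-3*H)*f + ((H + f) + f**3))*H = (-3*H*f + (H + f + f**3))*H = (H + f + f**3 - 3*H*f)*H = H*(H + f + f**3 - 3*H*f))
G(-6)*c(1, -5 + B(6)) - 7197 = -6*(1 + (-5 + 0) + (-5 + 0)**3 - 3*1*(-5 + 0)) - 7197 = -6*(1 - 5 + (-5)**3 - 3*1*(-5)) - 7197 = -6*(1 - 5 - 125 + 15) - 7197 = -6*(-114) - 7197 = 684 - 7197 = -6513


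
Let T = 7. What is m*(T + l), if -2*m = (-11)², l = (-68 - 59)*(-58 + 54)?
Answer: -62315/2 ≈ -31158.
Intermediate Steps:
l = 508 (l = -127*(-4) = 508)
m = -121/2 (m = -½*(-11)² = -½*121 = -121/2 ≈ -60.500)
m*(T + l) = -121*(7 + 508)/2 = -121/2*515 = -62315/2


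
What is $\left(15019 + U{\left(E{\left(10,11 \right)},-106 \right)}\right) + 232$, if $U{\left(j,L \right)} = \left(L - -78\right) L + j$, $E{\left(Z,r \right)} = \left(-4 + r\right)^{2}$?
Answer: $18268$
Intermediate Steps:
$U{\left(j,L \right)} = j + L \left(78 + L\right)$ ($U{\left(j,L \right)} = \left(L + 78\right) L + j = \left(78 + L\right) L + j = L \left(78 + L\right) + j = j + L \left(78 + L\right)$)
$\left(15019 + U{\left(E{\left(10,11 \right)},-106 \right)}\right) + 232 = \left(15019 + \left(\left(-4 + 11\right)^{2} + \left(-106\right)^{2} + 78 \left(-106\right)\right)\right) + 232 = \left(15019 + \left(7^{2} + 11236 - 8268\right)\right) + 232 = \left(15019 + \left(49 + 11236 - 8268\right)\right) + 232 = \left(15019 + 3017\right) + 232 = 18036 + 232 = 18268$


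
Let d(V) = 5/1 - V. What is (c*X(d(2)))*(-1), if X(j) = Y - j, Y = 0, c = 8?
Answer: 24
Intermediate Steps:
d(V) = 5 - V (d(V) = 5*1 - V = 5 - V)
X(j) = -j (X(j) = 0 - j = -j)
(c*X(d(2)))*(-1) = (8*(-(5 - 1*2)))*(-1) = (8*(-(5 - 2)))*(-1) = (8*(-1*3))*(-1) = (8*(-3))*(-1) = -24*(-1) = 24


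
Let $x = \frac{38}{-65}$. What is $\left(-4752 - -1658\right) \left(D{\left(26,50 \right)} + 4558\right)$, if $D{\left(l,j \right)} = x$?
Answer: $- \frac{70503216}{5} \approx -1.4101 \cdot 10^{7}$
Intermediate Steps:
$x = - \frac{38}{65}$ ($x = 38 \left(- \frac{1}{65}\right) = - \frac{38}{65} \approx -0.58462$)
$D{\left(l,j \right)} = - \frac{38}{65}$
$\left(-4752 - -1658\right) \left(D{\left(26,50 \right)} + 4558\right) = \left(-4752 - -1658\right) \left(- \frac{38}{65} + 4558\right) = \left(-4752 + \left(-408 + 2066\right)\right) \frac{296232}{65} = \left(-4752 + 1658\right) \frac{296232}{65} = \left(-3094\right) \frac{296232}{65} = - \frac{70503216}{5}$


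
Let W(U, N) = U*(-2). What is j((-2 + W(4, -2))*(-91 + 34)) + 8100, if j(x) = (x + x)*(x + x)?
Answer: 1307700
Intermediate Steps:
W(U, N) = -2*U
j(x) = 4*x² (j(x) = (2*x)*(2*x) = 4*x²)
j((-2 + W(4, -2))*(-91 + 34)) + 8100 = 4*((-2 - 2*4)*(-91 + 34))² + 8100 = 4*((-2 - 8)*(-57))² + 8100 = 4*(-10*(-57))² + 8100 = 4*570² + 8100 = 4*324900 + 8100 = 1299600 + 8100 = 1307700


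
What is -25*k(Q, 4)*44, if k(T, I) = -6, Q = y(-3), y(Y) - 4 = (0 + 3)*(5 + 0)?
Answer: 6600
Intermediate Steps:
y(Y) = 19 (y(Y) = 4 + (0 + 3)*(5 + 0) = 4 + 3*5 = 4 + 15 = 19)
Q = 19
-25*k(Q, 4)*44 = -25*(-6)*44 = 150*44 = 6600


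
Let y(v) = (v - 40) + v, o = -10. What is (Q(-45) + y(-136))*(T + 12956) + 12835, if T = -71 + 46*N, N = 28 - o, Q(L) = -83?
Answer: -5767200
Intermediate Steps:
y(v) = -40 + 2*v (y(v) = (-40 + v) + v = -40 + 2*v)
N = 38 (N = 28 - 1*(-10) = 28 + 10 = 38)
T = 1677 (T = -71 + 46*38 = -71 + 1748 = 1677)
(Q(-45) + y(-136))*(T + 12956) + 12835 = (-83 + (-40 + 2*(-136)))*(1677 + 12956) + 12835 = (-83 + (-40 - 272))*14633 + 12835 = (-83 - 312)*14633 + 12835 = -395*14633 + 12835 = -5780035 + 12835 = -5767200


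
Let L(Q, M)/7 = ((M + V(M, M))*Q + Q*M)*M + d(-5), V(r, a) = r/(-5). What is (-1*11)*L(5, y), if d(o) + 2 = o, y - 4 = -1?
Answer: -5698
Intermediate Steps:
y = 3 (y = 4 - 1 = 3)
V(r, a) = -r/5 (V(r, a) = r*(-⅕) = -r/5)
d(o) = -2 + o
L(Q, M) = -49 + 63*Q*M²/5 (L(Q, M) = 7*(((M - M/5)*Q + Q*M)*M + (-2 - 5)) = 7*(((4*M/5)*Q + M*Q)*M - 7) = 7*((4*M*Q/5 + M*Q)*M - 7) = 7*((9*M*Q/5)*M - 7) = 7*(9*Q*M²/5 - 7) = 7*(-7 + 9*Q*M²/5) = -49 + 63*Q*M²/5)
(-1*11)*L(5, y) = (-1*11)*(-49 + (63/5)*5*3²) = -11*(-49 + (63/5)*5*9) = -11*(-49 + 567) = -11*518 = -5698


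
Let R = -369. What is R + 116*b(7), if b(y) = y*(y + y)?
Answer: 10999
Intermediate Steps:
b(y) = 2*y² (b(y) = y*(2*y) = 2*y²)
R + 116*b(7) = -369 + 116*(2*7²) = -369 + 116*(2*49) = -369 + 116*98 = -369 + 11368 = 10999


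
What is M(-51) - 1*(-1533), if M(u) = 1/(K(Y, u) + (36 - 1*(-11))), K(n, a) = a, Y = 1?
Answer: 6131/4 ≈ 1532.8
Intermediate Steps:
M(u) = 1/(47 + u) (M(u) = 1/(u + (36 - 1*(-11))) = 1/(u + (36 + 11)) = 1/(u + 47) = 1/(47 + u))
M(-51) - 1*(-1533) = 1/(47 - 51) - 1*(-1533) = 1/(-4) + 1533 = -1/4 + 1533 = 6131/4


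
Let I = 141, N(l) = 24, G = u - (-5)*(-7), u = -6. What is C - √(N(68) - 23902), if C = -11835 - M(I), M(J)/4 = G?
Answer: -11671 - I*√23878 ≈ -11671.0 - 154.53*I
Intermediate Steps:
G = -41 (G = -6 - (-5)*(-7) = -6 - 1*35 = -6 - 35 = -41)
M(J) = -164 (M(J) = 4*(-41) = -164)
C = -11671 (C = -11835 - 1*(-164) = -11835 + 164 = -11671)
C - √(N(68) - 23902) = -11671 - √(24 - 23902) = -11671 - √(-23878) = -11671 - I*√23878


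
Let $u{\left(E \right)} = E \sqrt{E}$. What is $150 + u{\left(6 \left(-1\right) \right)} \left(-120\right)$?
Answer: $150 + 720 i \sqrt{6} \approx 150.0 + 1763.6 i$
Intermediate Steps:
$u{\left(E \right)} = E^{\frac{3}{2}}$
$150 + u{\left(6 \left(-1\right) \right)} \left(-120\right) = 150 + \left(6 \left(-1\right)\right)^{\frac{3}{2}} \left(-120\right) = 150 + \left(-6\right)^{\frac{3}{2}} \left(-120\right) = 150 + - 6 i \sqrt{6} \left(-120\right) = 150 + 720 i \sqrt{6}$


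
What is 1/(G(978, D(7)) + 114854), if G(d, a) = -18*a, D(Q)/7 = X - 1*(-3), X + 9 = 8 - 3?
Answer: 1/114980 ≈ 8.6972e-6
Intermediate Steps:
X = -4 (X = -9 + (8 - 3) = -9 + 5 = -4)
D(Q) = -7 (D(Q) = 7*(-4 - 1*(-3)) = 7*(-4 + 3) = 7*(-1) = -7)
1/(G(978, D(7)) + 114854) = 1/(-18*(-7) + 114854) = 1/(126 + 114854) = 1/114980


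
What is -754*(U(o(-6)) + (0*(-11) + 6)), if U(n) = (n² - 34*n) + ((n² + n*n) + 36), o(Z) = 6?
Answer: 40716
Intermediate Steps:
U(n) = 36 - 34*n + 3*n² (U(n) = (n² - 34*n) + ((n² + n²) + 36) = (n² - 34*n) + (2*n² + 36) = (n² - 34*n) + (36 + 2*n²) = 36 - 34*n + 3*n²)
-754*(U(o(-6)) + (0*(-11) + 6)) = -754*((36 - 34*6 + 3*6²) + (0*(-11) + 6)) = -754*((36 - 204 + 3*36) + (0 + 6)) = -754*((36 - 204 + 108) + 6) = -754*(-60 + 6) = -754*(-54) = 40716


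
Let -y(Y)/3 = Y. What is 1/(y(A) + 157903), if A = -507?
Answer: 1/159424 ≈ 6.2726e-6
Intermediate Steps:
y(Y) = -3*Y
1/(y(A) + 157903) = 1/(-3*(-507) + 157903) = 1/(1521 + 157903) = 1/159424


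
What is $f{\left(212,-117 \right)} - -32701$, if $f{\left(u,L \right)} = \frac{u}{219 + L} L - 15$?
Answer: $\frac{551528}{17} \approx 32443.0$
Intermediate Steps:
$f{\left(u,L \right)} = -15 + \frac{L u}{219 + L}$ ($f{\left(u,L \right)} = \frac{u}{219 + L} L - 15 = \frac{L u}{219 + L} - 15 = -15 + \frac{L u}{219 + L}$)
$f{\left(212,-117 \right)} - -32701 = \frac{-3285 - -1755 - 24804}{219 - 117} - -32701 = \frac{-3285 + 1755 - 24804}{102} + 32701 = \frac{1}{102} \left(-26334\right) + 32701 = - \frac{4389}{17} + 32701 = \frac{551528}{17}$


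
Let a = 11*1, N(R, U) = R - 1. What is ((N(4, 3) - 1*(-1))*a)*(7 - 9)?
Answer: -88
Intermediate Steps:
N(R, U) = -1 + R
a = 11
((N(4, 3) - 1*(-1))*a)*(7 - 9) = (((-1 + 4) - 1*(-1))*11)*(7 - 9) = ((3 + 1)*11)*(-2) = (4*11)*(-2) = 44*(-2) = -88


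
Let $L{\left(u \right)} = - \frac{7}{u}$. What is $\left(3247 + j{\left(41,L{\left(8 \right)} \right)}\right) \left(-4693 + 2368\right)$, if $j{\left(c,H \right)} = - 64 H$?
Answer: $-7679475$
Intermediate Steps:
$\left(3247 + j{\left(41,L{\left(8 \right)} \right)}\right) \left(-4693 + 2368\right) = \left(3247 - 64 \left(- \frac{7}{8}\right)\right) \left(-4693 + 2368\right) = \left(3247 - 64 \left(\left(-7\right) \frac{1}{8}\right)\right) \left(-2325\right) = \left(3247 - -56\right) \left(-2325\right) = \left(3247 + 56\right) \left(-2325\right) = 3303 \left(-2325\right) = -7679475$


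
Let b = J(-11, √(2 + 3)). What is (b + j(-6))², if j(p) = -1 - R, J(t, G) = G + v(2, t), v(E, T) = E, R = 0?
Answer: (1 + √5)² ≈ 10.472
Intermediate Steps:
J(t, G) = 2 + G (J(t, G) = G + 2 = 2 + G)
j(p) = -1 (j(p) = -1 - 1*0 = -1 + 0 = -1)
b = 2 + √5 (b = 2 + √(2 + 3) = 2 + √5 ≈ 4.2361)
(b + j(-6))² = ((2 + √5) - 1)² = (1 + √5)²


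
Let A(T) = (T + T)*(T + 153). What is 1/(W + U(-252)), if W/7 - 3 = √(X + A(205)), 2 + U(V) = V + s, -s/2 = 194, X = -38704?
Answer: 621/4910083 + 14*√27019/4910083 ≈ 0.00059515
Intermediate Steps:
s = -388 (s = -2*194 = -388)
U(V) = -390 + V (U(V) = -2 + (V - 388) = -2 + (-388 + V) = -390 + V)
A(T) = 2*T*(153 + T) (A(T) = (2*T)*(153 + T) = 2*T*(153 + T))
W = 21 + 14*√27019 (W = 21 + 7*√(-38704 + 2*205*(153 + 205)) = 21 + 7*√(-38704 + 2*205*358) = 21 + 7*√(-38704 + 146780) = 21 + 7*√108076 = 21 + 7*(2*√27019) = 21 + 14*√27019 ≈ 2322.2)
1/(W + U(-252)) = 1/((21 + 14*√27019) + (-390 - 252)) = 1/((21 + 14*√27019) - 642) = 1/(-621 + 14*√27019)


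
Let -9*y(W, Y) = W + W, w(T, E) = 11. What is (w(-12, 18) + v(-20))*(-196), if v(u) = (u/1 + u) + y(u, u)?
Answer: 43316/9 ≈ 4812.9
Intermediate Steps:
y(W, Y) = -2*W/9 (y(W, Y) = -(W + W)/9 = -2*W/9)
v(u) = 16*u/9 (v(u) = (u/1 + u) - 2*u/9 = (u*1 + u) - 2*u/9 = (u + u) - 2*u/9 = 2*u - 2*u/9 = 16*u/9)
(w(-12, 18) + v(-20))*(-196) = (11 + (16/9)*(-20))*(-196) = (11 - 320/9)*(-196) = -221/9*(-196) = 43316/9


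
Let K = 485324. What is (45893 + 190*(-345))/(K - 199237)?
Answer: -19657/286087 ≈ -0.068710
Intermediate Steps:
(45893 + 190*(-345))/(K - 199237) = (45893 + 190*(-345))/(485324 - 199237) = (45893 - 65550)/286087 = -19657*1/286087 = -19657/286087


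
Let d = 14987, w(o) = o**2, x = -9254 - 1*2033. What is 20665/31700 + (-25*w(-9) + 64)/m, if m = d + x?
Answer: 966/7925 ≈ 0.12189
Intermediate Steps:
x = -11287 (x = -9254 - 2033 = -11287)
m = 3700 (m = 14987 - 11287 = 3700)
20665/31700 + (-25*w(-9) + 64)/m = 20665/31700 + (-25*(-9)**2 + 64)/3700 = 20665*(1/31700) + (-25*81 + 64)*(1/3700) = 4133/6340 + (-2025 + 64)*(1/3700) = 4133/6340 - 1961*1/3700 = 4133/6340 - 53/100 = 966/7925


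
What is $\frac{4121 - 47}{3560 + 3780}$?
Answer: $\frac{2037}{3670} \approx 0.55504$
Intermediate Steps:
$\frac{4121 - 47}{3560 + 3780} = \frac{4121 - 47}{7340} = \left(4121 - 47\right) \frac{1}{7340} = 4074 \cdot \frac{1}{7340} = \frac{2037}{3670}$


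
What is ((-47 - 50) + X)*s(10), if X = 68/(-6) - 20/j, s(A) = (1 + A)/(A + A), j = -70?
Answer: -24959/420 ≈ -59.426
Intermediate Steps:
s(A) = (1 + A)/(2*A) (s(A) = (1 + A)/((2*A)) = (1 + A)*(1/(2*A)) = (1 + A)/(2*A))
X = -232/21 (X = 68/(-6) - 20/(-70) = 68*(-1/6) - 20*(-1/70) = -34/3 + 2/7 = -232/21 ≈ -11.048)
((-47 - 50) + X)*s(10) = ((-47 - 50) - 232/21)*((1/2)*(1 + 10)/10) = (-97 - 232/21)*((1/2)*(1/10)*11) = -2269/21*11/20 = -24959/420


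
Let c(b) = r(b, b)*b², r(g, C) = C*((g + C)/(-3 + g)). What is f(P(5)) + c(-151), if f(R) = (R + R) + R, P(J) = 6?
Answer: -519884215/77 ≈ -6.7517e+6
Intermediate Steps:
r(g, C) = C*(C + g)/(-3 + g) (r(g, C) = C*((C + g)/(-3 + g)) = C*(C + g)/(-3 + g))
c(b) = 2*b⁴/(-3 + b) (c(b) = (b*(b + b)/(-3 + b))*b² = (b*(2*b)/(-3 + b))*b² = (2*b²/(-3 + b))*b² = 2*b⁴/(-3 + b))
f(R) = 3*R (f(R) = 2*R + R = 3*R)
f(P(5)) + c(-151) = 3*6 + 2*(-151)⁴/(-3 - 151) = 18 + 2*519885601/(-154) = 18 + 2*519885601*(-1/154) = 18 - 519885601/77 = -519884215/77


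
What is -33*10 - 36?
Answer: -366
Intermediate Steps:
-33*10 - 36 = -330 - 36 = -366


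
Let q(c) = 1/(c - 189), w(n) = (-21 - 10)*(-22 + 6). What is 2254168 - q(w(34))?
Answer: 692029575/307 ≈ 2.2542e+6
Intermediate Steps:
w(n) = 496 (w(n) = -31*(-16) = 496)
q(c) = 1/(-189 + c)
2254168 - q(w(34)) = 2254168 - 1/(-189 + 496) = 2254168 - 1/307 = 692029575/307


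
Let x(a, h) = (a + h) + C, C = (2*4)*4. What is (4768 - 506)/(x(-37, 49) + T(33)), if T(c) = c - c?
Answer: 2131/22 ≈ 96.864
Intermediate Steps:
C = 32 (C = 8*4 = 32)
x(a, h) = 32 + a + h (x(a, h) = (a + h) + 32 = 32 + a + h)
T(c) = 0
(4768 - 506)/(x(-37, 49) + T(33)) = (4768 - 506)/((32 - 37 + 49) + 0) = 4262/(44 + 0) = 4262/44 = 4262*(1/44) = 2131/22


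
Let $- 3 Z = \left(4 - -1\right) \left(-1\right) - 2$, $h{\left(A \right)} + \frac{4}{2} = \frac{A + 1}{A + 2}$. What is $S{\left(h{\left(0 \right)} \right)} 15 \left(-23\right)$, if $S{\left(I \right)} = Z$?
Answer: $-805$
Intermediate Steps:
$h{\left(A \right)} = -2 + \frac{1 + A}{2 + A}$ ($h{\left(A \right)} = -2 + \frac{A + 1}{A + 2} = -2 + \frac{1 + A}{2 + A}$)
$Z = \frac{7}{3}$ ($Z = - \frac{\left(4 - -1\right) \left(-1\right) - 2}{3} = - \frac{\left(4 + 1\right) \left(-1\right) - 2}{3} = - \frac{5 \left(-1\right) - 2}{3} = - \frac{-5 - 2}{3} = \left(- \frac{1}{3}\right) \left(-7\right) = \frac{7}{3} \approx 2.3333$)
$S{\left(I \right)} = \frac{7}{3}$
$S{\left(h{\left(0 \right)} \right)} 15 \left(-23\right) = \frac{7}{3} \cdot 15 \left(-23\right) = 35 \left(-23\right) = -805$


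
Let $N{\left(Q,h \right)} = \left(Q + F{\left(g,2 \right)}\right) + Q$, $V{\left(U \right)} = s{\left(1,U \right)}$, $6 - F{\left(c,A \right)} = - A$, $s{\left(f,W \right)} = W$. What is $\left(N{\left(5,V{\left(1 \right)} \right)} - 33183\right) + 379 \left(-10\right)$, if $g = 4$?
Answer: $-36955$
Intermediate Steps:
$F{\left(c,A \right)} = 6 + A$ ($F{\left(c,A \right)} = 6 - - A = 6 + A$)
$V{\left(U \right)} = U$
$N{\left(Q,h \right)} = 8 + 2 Q$ ($N{\left(Q,h \right)} = \left(Q + \left(6 + 2\right)\right) + Q = \left(Q + 8\right) + Q = \left(8 + Q\right) + Q = 8 + 2 Q$)
$\left(N{\left(5,V{\left(1 \right)} \right)} - 33183\right) + 379 \left(-10\right) = \left(\left(8 + 2 \cdot 5\right) - 33183\right) + 379 \left(-10\right) = \left(\left(8 + 10\right) - 33183\right) - 3790 = \left(18 - 33183\right) - 3790 = -33165 - 3790 = -36955$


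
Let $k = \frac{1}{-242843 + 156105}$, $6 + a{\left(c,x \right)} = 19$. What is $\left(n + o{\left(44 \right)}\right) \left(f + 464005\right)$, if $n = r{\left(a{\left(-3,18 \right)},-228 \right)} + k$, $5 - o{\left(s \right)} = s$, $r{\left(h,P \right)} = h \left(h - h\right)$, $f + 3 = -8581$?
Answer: $- \frac{49696465053}{2798} \approx -1.7761 \cdot 10^{7}$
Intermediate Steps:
$f = -8584$ ($f = -3 - 8581 = -8584$)
$a{\left(c,x \right)} = 13$ ($a{\left(c,x \right)} = -6 + 19 = 13$)
$r{\left(h,P \right)} = 0$ ($r{\left(h,P \right)} = h 0 = 0$)
$o{\left(s \right)} = 5 - s$
$k = - \frac{1}{86738}$ ($k = \frac{1}{-86738} = - \frac{1}{86738} \approx -1.1529 \cdot 10^{-5}$)
$n = - \frac{1}{86738}$ ($n = 0 - \frac{1}{86738} = - \frac{1}{86738} \approx -1.1529 \cdot 10^{-5}$)
$\left(n + o{\left(44 \right)}\right) \left(f + 464005\right) = \left(- \frac{1}{86738} + \left(5 - 44\right)\right) \left(-8584 + 464005\right) = \left(- \frac{1}{86738} + \left(5 - 44\right)\right) 455421 = \left(- \frac{1}{86738} - 39\right) 455421 = \left(- \frac{3382783}{86738}\right) 455421 = - \frac{49696465053}{2798}$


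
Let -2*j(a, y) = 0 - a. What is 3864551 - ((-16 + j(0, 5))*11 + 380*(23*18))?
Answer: 3707407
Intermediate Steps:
j(a, y) = a/2 (j(a, y) = -(0 - a)/2 = -(-1)*a/2 = a/2)
3864551 - ((-16 + j(0, 5))*11 + 380*(23*18)) = 3864551 - ((-16 + (½)*0)*11 + 380*(23*18)) = 3864551 - ((-16 + 0)*11 + 380*414) = 3864551 - (-16*11 + 157320) = 3864551 - (-176 + 157320) = 3864551 - 1*157144 = 3864551 - 157144 = 3707407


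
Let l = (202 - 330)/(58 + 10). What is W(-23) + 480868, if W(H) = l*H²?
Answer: 8157828/17 ≈ 4.7987e+5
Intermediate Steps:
l = -32/17 (l = -128/68 = -128*1/68 = -32/17 ≈ -1.8824)
W(H) = -32*H²/17
W(-23) + 480868 = -32/17*(-23)² + 480868 = -32/17*529 + 480868 = -16928/17 + 480868 = 8157828/17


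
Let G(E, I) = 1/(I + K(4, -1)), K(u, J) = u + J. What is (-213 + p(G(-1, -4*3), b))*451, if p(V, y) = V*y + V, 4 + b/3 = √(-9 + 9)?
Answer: -859606/9 ≈ -95512.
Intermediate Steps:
K(u, J) = J + u
b = -12 (b = -12 + 3*√(-9 + 9) = -12 + 3*√0 = -12 + 3*0 = -12 + 0 = -12)
G(E, I) = 1/(3 + I) (G(E, I) = 1/(I + (-1 + 4)) = 1/(I + 3) = 1/(3 + I))
p(V, y) = V + V*y
(-213 + p(G(-1, -4*3), b))*451 = (-213 + (1 - 12)/(3 - 4*3))*451 = (-213 - 11/(3 - 12))*451 = (-213 - 11/(-9))*451 = (-213 - ⅑*(-11))*451 = (-213 + 11/9)*451 = -1906/9*451 = -859606/9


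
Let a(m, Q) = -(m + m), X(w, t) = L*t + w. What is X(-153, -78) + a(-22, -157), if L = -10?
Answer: 671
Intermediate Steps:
X(w, t) = w - 10*t (X(w, t) = -10*t + w = w - 10*t)
a(m, Q) = -2*m
X(-153, -78) + a(-22, -157) = (-153 - 10*(-78)) - 2*(-22) = (-153 + 780) + 44 = 627 + 44 = 671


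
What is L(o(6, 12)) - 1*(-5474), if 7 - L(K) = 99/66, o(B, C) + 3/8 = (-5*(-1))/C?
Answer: 10959/2 ≈ 5479.5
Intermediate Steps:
o(B, C) = -3/8 + 5/C (o(B, C) = -3/8 + (-5*(-1))/C = -3/8 + 5/C)
L(K) = 11/2 (L(K) = 7 - 99/66 = 7 - 1*3/2 = 7 - 3/2 = 11/2)
L(o(6, 12)) - 1*(-5474) = 11/2 - 1*(-5474) = 11/2 + 5474 = 10959/2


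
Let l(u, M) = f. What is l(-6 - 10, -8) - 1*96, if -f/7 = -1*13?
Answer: -5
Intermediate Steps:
f = 91 (f = -(-7)*13 = -7*(-13) = 91)
l(u, M) = 91
l(-6 - 10, -8) - 1*96 = 91 - 1*96 = 91 - 96 = -5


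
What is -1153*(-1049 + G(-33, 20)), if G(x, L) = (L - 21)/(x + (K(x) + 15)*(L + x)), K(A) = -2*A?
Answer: 1313512589/1086 ≈ 1.2095e+6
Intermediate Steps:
G(x, L) = (-21 + L)/(x + (15 - 2*x)*(L + x)) (G(x, L) = (L - 21)/(x + (-2*x + 15)*(L + x)) = (-21 + L)/(x + (15 - 2*x)*(L + x)))
-1153*(-1049 + G(-33, 20)) = -1153*(-1049 + (-21 + 20)/(-2*(-33)² + 15*20 + 16*(-33) - 2*20*(-33))) = -1153*(-1049 - 1/(-2*1089 + 300 - 528 + 1320)) = -1153*(-1049 - 1/(-2178 + 300 - 528 + 1320)) = -1153*(-1049 - 1/(-1086)) = -1153*(-1049 - 1/1086*(-1)) = -1153*(-1049 + 1/1086) = -1153*(-1139213/1086) = 1313512589/1086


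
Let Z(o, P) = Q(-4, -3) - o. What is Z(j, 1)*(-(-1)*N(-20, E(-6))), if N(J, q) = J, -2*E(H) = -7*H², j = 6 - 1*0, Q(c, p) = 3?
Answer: 60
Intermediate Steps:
j = 6 (j = 6 + 0 = 6)
Z(o, P) = 3 - o
E(H) = 7*H²/2 (E(H) = -(-7)*H²/2 = 7*H²/2)
Z(j, 1)*(-(-1)*N(-20, E(-6))) = (3 - 1*6)*(-(-1)*(-20)) = (3 - 6)*(-1*20) = -3*(-20) = 60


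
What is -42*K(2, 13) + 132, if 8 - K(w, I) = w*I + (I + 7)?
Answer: 1728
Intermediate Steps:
K(w, I) = 1 - I - I*w (K(w, I) = 8 - (w*I + (I + 7)) = 8 - (I*w + (7 + I)) = 8 - (7 + I + I*w) = 8 + (-7 - I - I*w) = 1 - I - I*w)
-42*K(2, 13) + 132 = -42*(1 - 1*13 - 1*13*2) + 132 = -42*(1 - 13 - 26) + 132 = -42*(-38) + 132 = 1596 + 132 = 1728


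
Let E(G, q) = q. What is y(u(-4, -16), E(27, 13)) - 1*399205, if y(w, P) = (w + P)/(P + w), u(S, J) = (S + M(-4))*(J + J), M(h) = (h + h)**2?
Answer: -399204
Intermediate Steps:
M(h) = 4*h**2 (M(h) = (2*h)**2 = 4*h**2)
u(S, J) = 2*J*(64 + S) (u(S, J) = (S + 4*(-4)**2)*(J + J) = (S + 4*16)*(2*J) = (S + 64)*(2*J) = (64 + S)*(2*J) = 2*J*(64 + S))
y(w, P) = 1 (y(w, P) = (P + w)/(P + w) = 1)
y(u(-4, -16), E(27, 13)) - 1*399205 = 1 - 1*399205 = 1 - 399205 = -399204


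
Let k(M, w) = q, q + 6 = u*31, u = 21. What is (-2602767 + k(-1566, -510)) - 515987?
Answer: -3118109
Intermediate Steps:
q = 645 (q = -6 + 21*31 = -6 + 651 = 645)
k(M, w) = 645
(-2602767 + k(-1566, -510)) - 515987 = (-2602767 + 645) - 515987 = -2602122 - 515987 = -3118109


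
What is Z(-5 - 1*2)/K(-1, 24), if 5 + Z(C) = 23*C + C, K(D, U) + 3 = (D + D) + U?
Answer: -173/19 ≈ -9.1053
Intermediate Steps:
K(D, U) = -3 + U + 2*D (K(D, U) = -3 + ((D + D) + U) = -3 + (2*D + U) = -3 + (U + 2*D) = -3 + U + 2*D)
Z(C) = -5 + 24*C (Z(C) = -5 + (23*C + C) = -5 + 24*C)
Z(-5 - 1*2)/K(-1, 24) = (-5 + 24*(-5 - 1*2))/(-3 + 24 + 2*(-1)) = (-5 + 24*(-5 - 2))/(-3 + 24 - 2) = (-5 + 24*(-7))/19 = (-5 - 168)*(1/19) = -173*1/19 = -173/19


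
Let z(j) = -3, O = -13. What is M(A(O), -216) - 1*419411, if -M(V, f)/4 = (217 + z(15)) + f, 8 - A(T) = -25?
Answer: -419403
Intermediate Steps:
A(T) = 33 (A(T) = 8 - 1*(-25) = 8 + 25 = 33)
M(V, f) = -856 - 4*f (M(V, f) = -4*((217 - 3) + f) = -4*(214 + f) = -856 - 4*f)
M(A(O), -216) - 1*419411 = (-856 - 4*(-216)) - 1*419411 = (-856 + 864) - 419411 = 8 - 419411 = -419403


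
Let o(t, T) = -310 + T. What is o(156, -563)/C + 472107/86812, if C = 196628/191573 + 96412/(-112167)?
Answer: -406707140165490429/77810394270400 ≈ -5226.9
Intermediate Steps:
C = 3585236800/21488168691 (C = 196628*(1/191573) + 96412*(-1/112167) = 196628/191573 - 96412/112167 = 3585236800/21488168691 ≈ 0.16685)
o(156, -563)/C + 472107/86812 = (-310 - 563)/(3585236800/21488168691) + 472107/86812 = -873*21488168691/3585236800 + 472107*(1/86812) = -18759171267243/3585236800 + 472107/86812 = -406707140165490429/77810394270400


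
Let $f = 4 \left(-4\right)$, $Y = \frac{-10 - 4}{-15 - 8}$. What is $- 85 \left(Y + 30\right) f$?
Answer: $\frac{957440}{23} \approx 41628.0$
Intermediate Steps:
$Y = \frac{14}{23}$ ($Y = - \frac{14}{-23} = \left(-14\right) \left(- \frac{1}{23}\right) = \frac{14}{23} \approx 0.6087$)
$f = -16$
$- 85 \left(Y + 30\right) f = - 85 \left(\frac{14}{23} + 30\right) \left(-16\right) = \left(-85\right) \frac{704}{23} \left(-16\right) = \left(- \frac{59840}{23}\right) \left(-16\right) = \frac{957440}{23}$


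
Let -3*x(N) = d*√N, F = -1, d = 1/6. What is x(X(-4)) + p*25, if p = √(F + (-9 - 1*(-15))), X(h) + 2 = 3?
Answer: -1/18 + 25*√5 ≈ 55.846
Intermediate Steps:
X(h) = 1 (X(h) = -2 + 3 = 1)
d = ⅙ ≈ 0.16667
p = √5 (p = √(-1 + (-9 - 1*(-15))) = √(-1 + (-9 + 15)) = √(-1 + 6) = √5 ≈ 2.2361)
x(N) = -√N/18
x(X(-4)) + p*25 = -√1/18 + √5*25 = -1/18*1 + 25*√5 = -1/18 + 25*√5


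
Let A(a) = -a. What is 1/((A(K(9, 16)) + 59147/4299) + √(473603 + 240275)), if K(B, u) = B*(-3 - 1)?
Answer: -919603389/13147707667157 + 18481401*√713878/13147707667157 ≈ 0.0011177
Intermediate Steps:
K(B, u) = -4*B (K(B, u) = B*(-4) = -4*B)
1/((A(K(9, 16)) + 59147/4299) + √(473603 + 240275)) = 1/((-(-4)*9 + 59147/4299) + √(473603 + 240275)) = 1/((-1*(-36) + 59147*(1/4299)) + √713878) = 1/((36 + 59147/4299) + √713878) = 1/(213911/4299 + √713878)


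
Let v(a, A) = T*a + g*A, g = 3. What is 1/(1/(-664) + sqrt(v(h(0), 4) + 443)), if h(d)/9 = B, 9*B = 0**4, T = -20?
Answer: 664/200607679 + 440896*sqrt(455)/200607679 ≈ 0.046884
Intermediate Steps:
B = 0 (B = (1/9)*0**4 = (1/9)*0 = 0)
h(d) = 0 (h(d) = 9*0 = 0)
v(a, A) = -20*a + 3*A
1/(1/(-664) + sqrt(v(h(0), 4) + 443)) = 1/(1/(-664) + sqrt((-20*0 + 3*4) + 443)) = 1/(-1/664 + sqrt((0 + 12) + 443)) = 1/(-1/664 + sqrt(12 + 443)) = 1/(-1/664 + sqrt(455))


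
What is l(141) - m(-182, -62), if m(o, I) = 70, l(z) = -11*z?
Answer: -1621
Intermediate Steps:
l(141) - m(-182, -62) = -11*141 - 1*70 = -1551 - 70 = -1621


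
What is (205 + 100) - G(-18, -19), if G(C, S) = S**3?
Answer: 7164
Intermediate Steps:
(205 + 100) - G(-18, -19) = (205 + 100) - 1*(-19)**3 = 305 - 1*(-6859) = 305 + 6859 = 7164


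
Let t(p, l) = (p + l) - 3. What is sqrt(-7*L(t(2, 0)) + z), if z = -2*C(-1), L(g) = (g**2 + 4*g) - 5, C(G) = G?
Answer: sqrt(58) ≈ 7.6158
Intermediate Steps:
t(p, l) = -3 + l + p (t(p, l) = (l + p) - 3 = -3 + l + p)
L(g) = -5 + g**2 + 4*g
z = 2 (z = -2*(-1) = 2)
sqrt(-7*L(t(2, 0)) + z) = sqrt(-7*(-5 + (-3 + 0 + 2)**2 + 4*(-3 + 0 + 2)) + 2) = sqrt(-7*(-5 + (-1)**2 + 4*(-1)) + 2) = sqrt(-7*(-5 + 1 - 4) + 2) = sqrt(-7*(-8) + 2) = sqrt(56 + 2) = sqrt(58)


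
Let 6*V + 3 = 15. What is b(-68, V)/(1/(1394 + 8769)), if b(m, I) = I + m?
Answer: -670758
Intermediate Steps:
V = 2 (V = -½ + (⅙)*15 = -½ + 5/2 = 2)
b(-68, V)/(1/(1394 + 8769)) = (2 - 68)/(1/(1394 + 8769)) = -66/(1/10163) = -66/1/10163 = -66*10163 = -670758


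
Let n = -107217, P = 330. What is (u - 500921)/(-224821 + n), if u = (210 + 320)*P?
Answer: 326021/332038 ≈ 0.98188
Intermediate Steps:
u = 174900 (u = (210 + 320)*330 = 530*330 = 174900)
(u - 500921)/(-224821 + n) = (174900 - 500921)/(-224821 - 107217) = -326021/(-332038) = -326021*(-1/332038) = 326021/332038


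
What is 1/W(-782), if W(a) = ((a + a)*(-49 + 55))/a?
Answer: 1/12 ≈ 0.083333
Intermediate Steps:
W(a) = 12 (W(a) = ((2*a)*6)/a = (12*a)/a = 12)
1/W(-782) = 1/12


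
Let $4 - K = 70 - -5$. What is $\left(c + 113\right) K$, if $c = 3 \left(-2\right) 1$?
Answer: $-7597$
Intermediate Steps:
$K = -71$ ($K = 4 - \left(70 - -5\right) = 4 - \left(70 + 5\right) = 4 - 75 = -71$)
$c = -6$ ($c = \left(-6\right) 1 = -6$)
$\left(c + 113\right) K = \left(-6 + 113\right) \left(-71\right) = 107 \left(-71\right) = -7597$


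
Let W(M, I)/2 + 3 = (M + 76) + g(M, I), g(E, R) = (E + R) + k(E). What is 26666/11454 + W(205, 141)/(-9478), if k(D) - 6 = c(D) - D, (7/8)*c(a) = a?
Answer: 415865504/189981771 ≈ 2.1890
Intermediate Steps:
c(a) = 8*a/7
k(D) = 6 + D/7 (k(D) = 6 + (8*D/7 - D) = 6 + D/7)
g(E, R) = 6 + R + 8*E/7 (g(E, R) = (E + R) + (6 + E/7) = 6 + R + 8*E/7)
W(M, I) = 158 + 2*I + 30*M/7 (W(M, I) = -6 + 2*((M + 76) + (6 + I + 8*M/7)) = -6 + 2*((76 + M) + (6 + I + 8*M/7)) = -6 + 2*(82 + I + 15*M/7) = -6 + (164 + 2*I + 30*M/7) = 158 + 2*I + 30*M/7)
26666/11454 + W(205, 141)/(-9478) = 26666/11454 + (158 + 2*141 + (30/7)*205)/(-9478) = 26666*(1/11454) + (158 + 282 + 6150/7)*(-1/9478) = 13333/5727 + (9230/7)*(-1/9478) = 13333/5727 - 4615/33173 = 415865504/189981771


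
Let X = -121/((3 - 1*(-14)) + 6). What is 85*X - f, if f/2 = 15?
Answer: -10975/23 ≈ -477.17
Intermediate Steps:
f = 30 (f = 2*15 = 30)
X = -121/23 (X = -121/((3 + 14) + 6) = -121/(17 + 6) = -121/23 ≈ -5.2609)
85*X - f = 85*(-121/23) - 1*30 = -10285/23 - 30 = -10975/23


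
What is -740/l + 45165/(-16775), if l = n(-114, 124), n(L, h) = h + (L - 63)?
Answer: 2003951/177815 ≈ 11.270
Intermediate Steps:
n(L, h) = -63 + L + h (n(L, h) = h + (-63 + L) = -63 + L + h)
l = -53 (l = -63 - 114 + 124 = -53)
-740/l + 45165/(-16775) = -740/(-53) + 45165/(-16775) = -740*(-1/53) + 45165*(-1/16775) = 740/53 - 9033/3355 = 2003951/177815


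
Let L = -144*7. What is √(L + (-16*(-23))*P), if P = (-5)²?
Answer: 64*√2 ≈ 90.510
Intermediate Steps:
P = 25
L = -1008
√(L + (-16*(-23))*P) = √(-1008 - 16*(-23)*25) = √(-1008 + 368*25) = √(-1008 + 9200) = √8192 = 64*√2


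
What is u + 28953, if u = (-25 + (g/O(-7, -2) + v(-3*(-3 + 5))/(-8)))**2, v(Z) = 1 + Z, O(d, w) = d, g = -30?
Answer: 92062233/3136 ≈ 29357.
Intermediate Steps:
u = 1265625/3136 (u = (-25 + (-30/(-7) + (1 - 3*(-3 + 5))/(-8)))**2 = (-25 + (-30*(-1/7) + (1 - 3*2)*(-1/8)))**2 = (-25 + (30/7 + (1 - 6)*(-1/8)))**2 = (-25 + (30/7 - 5*(-1/8)))**2 = (-25 + (30/7 + 5/8))**2 = (-25 + 275/56)**2 = (-1125/56)**2 = 1265625/3136 ≈ 403.58)
u + 28953 = 1265625/3136 + 28953 = 92062233/3136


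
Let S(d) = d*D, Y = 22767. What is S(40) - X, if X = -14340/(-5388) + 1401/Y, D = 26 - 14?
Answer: 1626302742/3407461 ≈ 477.28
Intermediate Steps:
D = 12
S(d) = 12*d (S(d) = d*12 = 12*d)
X = 9278538/3407461 (X = -14340/(-5388) + 1401/22767 = -14340*(-1/5388) + 1401*(1/22767) = 1195/449 + 467/7589 = 9278538/3407461 ≈ 2.7230)
S(40) - X = 12*40 - 1*9278538/3407461 = 480 - 9278538/3407461 = 1626302742/3407461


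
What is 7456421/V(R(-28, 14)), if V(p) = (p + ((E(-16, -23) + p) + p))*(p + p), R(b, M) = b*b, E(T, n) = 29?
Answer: 1065203/533344 ≈ 1.9972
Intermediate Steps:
R(b, M) = b²
V(p) = 2*p*(29 + 3*p) (V(p) = (p + ((29 + p) + p))*(p + p) = (p + (29 + 2*p))*(2*p) = (29 + 3*p)*(2*p) = 2*p*(29 + 3*p))
7456421/V(R(-28, 14)) = 7456421/((2*(-28)²*(29 + 3*(-28)²))) = 7456421/((2*784*(29 + 3*784))) = 7456421/((2*784*(29 + 2352))) = 7456421/((2*784*2381)) = 7456421/3733408 = 7456421*(1/3733408) = 1065203/533344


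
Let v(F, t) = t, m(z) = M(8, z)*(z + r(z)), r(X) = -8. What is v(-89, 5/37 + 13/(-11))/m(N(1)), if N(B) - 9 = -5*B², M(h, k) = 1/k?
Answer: 426/407 ≈ 1.0467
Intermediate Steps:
N(B) = 9 - 5*B²
m(z) = (-8 + z)/z (m(z) = (z - 8)/z = (-8 + z)/z)
v(-89, 5/37 + 13/(-11))/m(N(1)) = (5/37 + 13/(-11))/(((-8 + (9 - 5*1²))/(9 - 5*1²))) = (5*(1/37) + 13*(-1/11))/(((-8 + (9 - 5*1))/(9 - 5*1))) = (5/37 - 13/11)/(((-8 + (9 - 5))/(9 - 5))) = -426*4/(-8 + 4)/407 = -426/(407*((¼)*(-4))) = -426/407/(-1) = -426/407*(-1) = 426/407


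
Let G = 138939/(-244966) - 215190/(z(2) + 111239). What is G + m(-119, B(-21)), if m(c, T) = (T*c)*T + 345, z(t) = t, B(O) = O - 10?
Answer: -3106979633510123/27250262806 ≈ -1.1402e+5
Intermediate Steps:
B(O) = -10 + O
m(c, T) = 345 + c*T² (m(c, T) = c*T² + 345 = 345 + c*T²)
G = -68169946839/27250262806 (G = 138939/(-244966) - 215190/(2 + 111239) = 138939*(-1/244966) - 215190/111241 = -138939/244966 - 215190*1/111241 = -138939/244966 - 215190/111241 = -68169946839/27250262806 ≈ -2.5016)
G + m(-119, B(-21)) = -68169946839/27250262806 + (345 - 119*(-10 - 21)²) = -68169946839/27250262806 + (345 - 119*(-31)²) = -68169946839/27250262806 + (345 - 119*961) = -68169946839/27250262806 + (345 - 114359) = -68169946839/27250262806 - 114014 = -3106979633510123/27250262806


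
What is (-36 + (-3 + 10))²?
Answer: 841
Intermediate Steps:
(-36 + (-3 + 10))² = (-36 + 7)² = (-29)² = 841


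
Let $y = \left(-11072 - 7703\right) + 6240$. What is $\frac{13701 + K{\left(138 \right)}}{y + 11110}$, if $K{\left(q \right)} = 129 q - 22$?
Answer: $- \frac{31481}{1425} \approx -22.092$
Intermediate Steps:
$K{\left(q \right)} = -22 + 129 q$
$y = -12535$ ($y = -18775 + 6240 = -12535$)
$\frac{13701 + K{\left(138 \right)}}{y + 11110} = \frac{13701 + \left(-22 + 129 \cdot 138\right)}{-12535 + 11110} = \frac{13701 + \left(-22 + 17802\right)}{-1425} = \left(13701 + 17780\right) \left(- \frac{1}{1425}\right) = 31481 \left(- \frac{1}{1425}\right) = - \frac{31481}{1425}$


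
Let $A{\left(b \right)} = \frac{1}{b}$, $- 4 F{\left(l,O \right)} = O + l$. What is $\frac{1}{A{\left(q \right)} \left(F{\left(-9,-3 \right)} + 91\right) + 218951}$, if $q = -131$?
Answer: $\frac{131}{28682487} \approx 4.5672 \cdot 10^{-6}$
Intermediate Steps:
$F{\left(l,O \right)} = - \frac{O}{4} - \frac{l}{4}$ ($F{\left(l,O \right)} = - \frac{O + l}{4} = - \frac{O}{4} - \frac{l}{4}$)
$\frac{1}{A{\left(q \right)} \left(F{\left(-9,-3 \right)} + 91\right) + 218951} = \frac{1}{\frac{\left(\left(- \frac{1}{4}\right) \left(-3\right) - - \frac{9}{4}\right) + 91}{-131} + 218951} = \frac{1}{- \frac{\left(\frac{3}{4} + \frac{9}{4}\right) + 91}{131} + 218951} = \frac{1}{- \frac{3 + 91}{131} + 218951} = \frac{1}{\left(- \frac{1}{131}\right) 94 + 218951} = \frac{1}{- \frac{94}{131} + 218951} = \frac{1}{\frac{28682487}{131}} = \frac{131}{28682487}$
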